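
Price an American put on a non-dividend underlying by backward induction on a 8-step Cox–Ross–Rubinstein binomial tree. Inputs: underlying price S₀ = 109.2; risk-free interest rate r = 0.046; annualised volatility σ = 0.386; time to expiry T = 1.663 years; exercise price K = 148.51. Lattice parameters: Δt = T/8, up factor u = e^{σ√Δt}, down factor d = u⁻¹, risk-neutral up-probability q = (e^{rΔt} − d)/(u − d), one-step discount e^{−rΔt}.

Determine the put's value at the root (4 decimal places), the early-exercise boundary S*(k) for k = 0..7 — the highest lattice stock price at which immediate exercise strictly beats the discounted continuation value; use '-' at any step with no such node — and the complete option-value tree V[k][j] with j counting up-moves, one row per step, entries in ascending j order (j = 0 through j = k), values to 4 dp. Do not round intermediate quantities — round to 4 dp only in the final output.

price = 44.0538
boundary = - - 76.7997 91.5780 76.7997 91.5780 109.2000 91.5780
tree:
44.0538
57.1557 30.9209
71.7103 42.7298 18.9092
84.1038 56.9320 28.3940 9.1437
94.4972 71.7103 41.1283 15.3427 2.6974
103.2135 84.1038 56.9320 25.0483 5.2702 0.0000
110.5232 94.4972 71.7103 39.3100 10.2972 0.0000 0.0000
116.6532 103.2135 84.1038 56.9320 20.1192 0.0000 0.0000 0.0000
121.7941 110.5232 94.4972 71.7103 39.3100 0.0000 0.0000 0.0000 0.0000

params: Δt=0.20788 u=1.19243 d=0.83863 q=0.48327 e^(-rΔt)=0.99048
t_8 payoffs: 121.7941 110.5232 94.4972 71.7103 39.3100 0.0000 0.0000 0.0000 0.0000
t_7: node(7,0) S=31.8568 payoff=116.6532 vs cont=115.2399 → 116.6532 [stop]  node(7,1) S=45.2965 payoff=103.2135 vs cont=101.8002 → 103.2135 [stop]  node(7,2) S=64.4062 payoff=84.1038 vs cont=82.6904 → 84.1038 [stop]  node(7,3) S=91.5780 payoff=56.9320 vs cont=55.5187 → 56.9320 [stop]  node(7,4) S=130.2130 payoff=18.2970 vs cont=20.1192 → 20.1192 [wait]  node(7,5) S=185.1473 payoff=0.0000 vs cont=0.0000 → 0.0000 [wait]  node(7,6) S=263.2573 payoff=0.0000 vs cont=0.0000 → 0.0000 [wait]  node(7,7) S=374.3205 payoff=0.0000 vs cont=0.0000 → 0.0000 [wait]  ⇒ S*(7)=91.5780
t_6: node(6,0) S=37.9868 payoff=110.5232 vs cont=109.1098 → 110.5232 [stop]  node(6,1) S=54.0128 payoff=94.4972 vs cont=93.0839 → 94.4972 [stop]  node(6,2) S=76.7997 payoff=71.7103 vs cont=70.2970 → 71.7103 [stop]  node(6,3) S=109.2000 payoff=39.3100 vs cont=38.7689 → 39.3100 [stop]  node(6,4) S=155.2694 payoff=0.0000 vs cont=10.2972 → 10.2972 [wait]  node(6,5) S=220.7745 payoff=0.0000 vs cont=0.0000 → 0.0000 [wait]  node(6,6) S=313.9150 payoff=0.0000 vs cont=0.0000 → 0.0000 [wait]  ⇒ S*(6)=109.2000
t_5: node(5,0) S=45.2965 payoff=103.2135 vs cont=101.8002 → 103.2135 [stop]  node(5,1) S=64.4062 payoff=84.1038 vs cont=82.6904 → 84.1038 [stop]  node(5,2) S=91.5780 payoff=56.9320 vs cont=55.5187 → 56.9320 [stop]  node(5,3) S=130.2130 payoff=18.2970 vs cont=25.0483 → 25.0483 [wait]  node(5,4) S=185.1473 payoff=0.0000 vs cont=5.2702 → 5.2702 [wait]  node(5,5) S=263.2573 payoff=0.0000 vs cont=0.0000 → 0.0000 [wait]  ⇒ S*(5)=91.5780
t_4: node(4,0) S=54.0128 payoff=94.4972 vs cont=93.0839 → 94.4972 [stop]  node(4,1) S=76.7997 payoff=71.7103 vs cont=70.2970 → 71.7103 [stop]  node(4,2) S=109.2000 payoff=39.3100 vs cont=41.1283 → 41.1283 [wait]  node(4,3) S=155.2694 payoff=0.0000 vs cont=15.3427 → 15.3427 [wait]  node(4,4) S=220.7745 payoff=0.0000 vs cont=2.6974 → 2.6974 [wait]  ⇒ S*(4)=76.7997
t_3: node(3,0) S=64.4062 payoff=84.1038 vs cont=82.6904 → 84.1038 [stop]  node(3,1) S=91.5780 payoff=56.9320 vs cont=56.3891 → 56.9320 [stop]  node(3,2) S=130.2130 payoff=18.2970 vs cont=28.3940 → 28.3940 [wait]  node(3,3) S=185.1473 payoff=0.0000 vs cont=9.1437 → 9.1437 [wait]  ⇒ S*(3)=91.5780
t_2: node(2,0) S=76.7997 payoff=71.7103 vs cont=70.2970 → 71.7103 [stop]  node(2,1) S=109.2000 payoff=39.3100 vs cont=42.7298 → 42.7298 [wait]  node(2,2) S=155.2694 payoff=0.0000 vs cont=18.9092 → 18.9092 [wait]  ⇒ S*(2)=76.7997
t_1: node(1,0) S=91.5780 payoff=56.9320 vs cont=57.1557 → 57.1557 [wait]  node(1,1) S=130.2130 payoff=18.2970 vs cont=30.9209 → 30.9209 [wait]  ⇒ S*(1)=-
t_0: node(0,0) S=109.2000 payoff=39.3100 vs cont=44.0538 → 44.0538 [wait]  ⇒ S*(0)=-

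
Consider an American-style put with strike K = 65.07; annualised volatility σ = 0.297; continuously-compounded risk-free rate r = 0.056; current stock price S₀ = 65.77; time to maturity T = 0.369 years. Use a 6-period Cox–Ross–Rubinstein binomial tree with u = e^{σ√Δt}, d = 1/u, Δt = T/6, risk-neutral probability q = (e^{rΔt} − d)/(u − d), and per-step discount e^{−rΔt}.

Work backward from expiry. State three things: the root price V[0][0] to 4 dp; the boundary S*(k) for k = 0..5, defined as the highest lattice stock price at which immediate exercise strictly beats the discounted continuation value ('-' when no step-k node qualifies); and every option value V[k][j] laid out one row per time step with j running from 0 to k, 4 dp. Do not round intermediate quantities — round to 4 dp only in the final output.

Δt=0.06150, u=1.07643, d=0.92899, q=0.50499, disc=e^(-rΔt)=0.99656
k=6 terminal: V=max(K-S,0) → 22.7930 16.0833 8.3086 0.0000 0.0000 0.0000 0.0000
k=5: j=0 S=45.5083 intr=19.5617 cont=19.3379 V=19.5617[EX]; j=1 S=52.7310 intr=12.3390 cont=12.1153 V=12.3390[EX]; j=2 S=61.0999 intr=3.9701 cont=4.0987 V=4.0987[hold]; j=3 S=70.7971 intr=0.0000 cont=0.0000 V=0.0000[hold]; j=4 S=82.0332 intr=0.0000 cont=0.0000 V=0.0000[hold]; j=5 S=95.0527 intr=0.0000 cont=0.0000 V=0.0000[hold]  S*(5)=52.7310
k=4: j=0 S=48.9867 intr=16.0833 cont=15.8596 V=16.0833[EX]; j=1 S=56.7614 intr=8.3086 cont=8.1496 V=8.3086[EX]; j=2 S=65.7700 intr=0.0000 cont=2.0219 V=2.0219[hold]; j=3 S=76.2083 intr=0.0000 cont=0.0000 V=0.0000[hold]; j=4 S=88.3034 intr=0.0000 cont=0.0000 V=0.0000[hold]  S*(4)=56.7614
k=3: j=0 S=52.7310 intr=12.3390 cont=12.1153 V=12.3390[EX]; j=1 S=61.0999 intr=3.9701 cont=5.1162 V=5.1162[hold]; j=2 S=70.7971 intr=0.0000 cont=0.9974 V=0.9974[hold]; j=3 S=82.0332 intr=0.0000 cont=0.0000 V=0.0000[hold]  S*(3)=52.7310
k=2: j=0 S=56.7614 intr=8.3086 cont=8.6617 V=8.6617[hold]; j=1 S=65.7700 intr=0.0000 cont=3.0258 V=3.0258[hold]; j=2 S=76.2083 intr=0.0000 cont=0.4920 V=0.4920[hold]  S*(2)=-
k=1: j=0 S=61.0999 intr=3.9701 cont=5.7956 V=5.7956[hold]; j=1 S=70.7971 intr=0.0000 cont=1.7403 V=1.7403[hold]  S*(1)=-
k=0: j=0 S=65.7700 intr=0.0000 cont=3.7348 V=3.7348[hold]  S*(0)=-

price = 3.7348
boundary = - - - 52.7310 56.7614 52.7310
tree:
3.7348
5.7956 1.7403
8.6617 3.0258 0.4920
12.3390 5.1162 0.9974 0.0000
16.0833 8.3086 2.0219 0.0000 0.0000
19.5617 12.3390 4.0987 0.0000 0.0000 0.0000
22.7930 16.0833 8.3086 0.0000 0.0000 0.0000 0.0000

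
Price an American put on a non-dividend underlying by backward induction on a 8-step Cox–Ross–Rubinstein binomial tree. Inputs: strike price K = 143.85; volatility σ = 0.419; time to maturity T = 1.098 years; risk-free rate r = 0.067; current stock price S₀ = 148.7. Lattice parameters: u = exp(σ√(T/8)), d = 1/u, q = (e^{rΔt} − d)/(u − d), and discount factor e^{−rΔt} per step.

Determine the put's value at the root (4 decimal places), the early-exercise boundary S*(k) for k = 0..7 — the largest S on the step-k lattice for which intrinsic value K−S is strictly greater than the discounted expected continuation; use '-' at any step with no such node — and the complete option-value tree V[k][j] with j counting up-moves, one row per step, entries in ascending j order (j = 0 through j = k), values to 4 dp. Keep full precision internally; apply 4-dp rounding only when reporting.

Δt=0.13725, u=1.16792, d=0.85622, q=0.49091, disc=e^(-rΔt)=0.99085
k=8 terminal: V=max(K-S,0) → 100.8970 85.2601 63.9306 34.8362 0.0000 0.0000 0.0000 0.0000 0.0000
k=7: j=0 S=50.1658 intr=93.6842 cont=92.3674 V=93.6842[EX]; j=1 S=68.4286 intr=75.4214 cont=74.1047 V=75.4214[EX]; j=2 S=93.3398 intr=50.5102 cont=49.1934 V=50.5102[EX]; j=3 S=127.3199 intr=16.5301 cont=17.5725 V=17.5725[hold]; j=4 S=173.6703 intr=0.0000 cont=0.0000 V=0.0000[hold]; j=5 S=236.8945 intr=0.0000 cont=0.0000 V=0.0000[hold]; j=6 S=323.1353 intr=0.0000 cont=0.0000 V=0.0000[hold]; j=7 S=440.7718 intr=0.0000 cont=0.0000 V=0.0000[hold]  S*(7)=93.3398
k=6: j=0 S=58.5899 intr=85.2601 cont=83.9433 V=85.2601[EX]; j=1 S=79.9194 intr=63.9306 cont=62.6139 V=63.9306[EX]; j=2 S=109.0138 intr=34.8362 cont=34.0264 V=34.8362[EX]; j=3 S=148.7000 intr=0.0000 cont=8.8641 V=8.8641[hold]; j=4 S=202.8338 intr=0.0000 cont=0.0000 V=0.0000[hold]; j=5 S=276.6749 intr=0.0000 cont=0.0000 V=0.0000[hold]; j=6 S=377.3976 intr=0.0000 cont=0.0000 V=0.0000[hold]  S*(6)=109.0138
k=5: j=0 S=68.4286 intr=75.4214 cont=74.1047 V=75.4214[EX]; j=1 S=93.3398 intr=50.5102 cont=49.1934 V=50.5102[EX]; j=2 S=127.3199 intr=16.5301 cont=21.8841 V=21.8841[hold]; j=3 S=173.6703 intr=0.0000 cont=4.4713 V=4.4713[hold]; j=4 S=236.8945 intr=0.0000 cont=0.0000 V=0.0000[hold]; j=5 S=323.1353 intr=0.0000 cont=0.0000 V=0.0000[hold]  S*(5)=93.3398
k=4: j=0 S=79.9194 intr=63.9306 cont=62.6139 V=63.9306[EX]; j=1 S=109.0138 intr=34.8362 cont=36.1237 V=36.1237[hold]; j=2 S=148.7000 intr=0.0000 cont=13.2140 V=13.2140[hold]; j=3 S=202.8338 intr=0.0000 cont=2.2555 V=2.2555[hold]; j=4 S=276.6749 intr=0.0000 cont=0.0000 V=0.0000[hold]  S*(4)=79.9194
k=3: j=0 S=93.3398 intr=50.5102 cont=49.8197 V=50.5102[EX]; j=1 S=127.3199 intr=16.5301 cont=24.6494 V=24.6494[hold]; j=2 S=173.6703 intr=0.0000 cont=7.7626 V=7.7626[hold]; j=3 S=236.8945 intr=0.0000 cont=1.1377 V=1.1377[hold]  S*(3)=93.3398
k=2: j=0 S=109.0138 intr=34.8362 cont=37.4688 V=37.4688[hold]; j=1 S=148.7000 intr=0.0000 cont=16.2098 V=16.2098[hold]; j=2 S=202.8338 intr=0.0000 cont=4.4691 V=4.4691[hold]  S*(2)=-
k=1: j=0 S=127.3199 intr=16.5301 cont=26.7851 V=26.7851[hold]; j=1 S=173.6703 intr=0.0000 cont=10.3506 V=10.3506[hold]  S*(1)=-
k=0: j=0 S=148.7000 intr=0.0000 cont=18.5459 V=18.5459[hold]  S*(0)=-

price = 18.5459
boundary = - - - 93.3398 79.9194 93.3398 109.0138 93.3398
tree:
18.5459
26.7851 10.3506
37.4688 16.2098 4.4691
50.5102 24.6494 7.7626 1.1377
63.9306 36.1237 13.2140 2.2555 0.0000
75.4214 50.5102 21.8841 4.4713 0.0000 0.0000
85.2601 63.9306 34.8362 8.8641 0.0000 0.0000 0.0000
93.6842 75.4214 50.5102 17.5725 0.0000 0.0000 0.0000 0.0000
100.8970 85.2601 63.9306 34.8362 0.0000 0.0000 0.0000 0.0000 0.0000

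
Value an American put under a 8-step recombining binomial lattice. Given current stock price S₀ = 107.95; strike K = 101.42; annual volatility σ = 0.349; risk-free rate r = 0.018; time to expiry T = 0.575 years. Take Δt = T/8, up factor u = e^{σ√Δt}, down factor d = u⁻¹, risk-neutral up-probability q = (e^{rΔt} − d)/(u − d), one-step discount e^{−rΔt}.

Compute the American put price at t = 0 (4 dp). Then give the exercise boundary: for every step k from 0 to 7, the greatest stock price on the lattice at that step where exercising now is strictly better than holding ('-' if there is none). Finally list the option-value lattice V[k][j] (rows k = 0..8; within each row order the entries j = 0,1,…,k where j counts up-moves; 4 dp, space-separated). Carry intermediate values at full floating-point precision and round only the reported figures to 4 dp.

params: Δt=0.07187 u=1.09808 d=0.91068 q=0.48353 e^(-rΔt)=0.99871
t_8 payoffs: 50.3526 39.8437 27.1723 11.8932 0.0000 0.0000 0.0000 0.0000 0.0000
t_7: node(7,0) S=56.0762 payoff=45.3438 vs cont=45.2127 → 45.3438 [stop]  node(7,1) S=67.6158 payoff=33.8042 vs cont=33.6730 → 33.8042 [stop]  node(7,2) S=81.5301 payoff=19.8899 vs cont=19.7588 → 19.8899 [stop]  node(7,3) S=98.3078 payoff=3.1122 vs cont=6.1345 → 6.1345 [wait]  node(7,4) S=118.5380 payoff=0.0000 vs cont=0.0000 → 0.0000 [wait]  node(7,5) S=142.9313 payoff=0.0000 vs cont=0.0000 → 0.0000 [wait]  node(7,6) S=172.3443 payoff=0.0000 vs cont=0.0000 → 0.0000 [wait]  node(7,7) S=207.8101 payoff=0.0000 vs cont=0.0000 → 0.0000 [wait]  ⇒ S*(7)=81.5301
t_6: node(6,0) S=61.5763 payoff=39.8437 vs cont=39.7126 → 39.8437 [stop]  node(6,1) S=74.2477 payoff=27.1723 vs cont=27.0411 → 27.1723 [stop]  node(6,2) S=89.5268 payoff=11.8932 vs cont=13.2216 → 13.2216 [wait]  node(6,3) S=107.9500 payoff=0.0000 vs cont=3.1642 → 3.1642 [wait]  node(6,4) S=130.1644 payoff=0.0000 vs cont=0.0000 → 0.0000 [wait]  node(6,5) S=156.9503 payoff=0.0000 vs cont=0.0000 → 0.0000 [wait]  node(6,6) S=189.2482 payoff=0.0000 vs cont=0.0000 → 0.0000 [wait]  ⇒ S*(6)=74.2477
t_5: node(5,0) S=67.6158 payoff=33.8042 vs cont=33.6730 → 33.8042 [stop]  node(5,1) S=81.5301 payoff=19.8899 vs cont=20.4002 → 20.4002 [wait]  node(5,2) S=98.3078 payoff=3.1122 vs cont=8.3477 → 8.3477 [wait]  node(5,3) S=118.5380 payoff=0.0000 vs cont=1.6321 → 1.6321 [wait]  node(5,4) S=142.9313 payoff=0.0000 vs cont=0.0000 → 0.0000 [wait]  node(5,5) S=172.3443 payoff=0.0000 vs cont=0.0000 → 0.0000 [wait]  ⇒ S*(5)=67.6158
t_4: node(4,0) S=74.2477 payoff=27.1723 vs cont=27.2876 → 27.2876 [wait]  node(4,1) S=89.5268 payoff=11.8932 vs cont=14.5536 → 14.5536 [wait]  node(4,2) S=107.9500 payoff=0.0000 vs cont=5.0939 → 5.0939 [wait]  node(4,3) S=130.1644 payoff=0.0000 vs cont=0.8418 → 0.8418 [wait]  node(4,4) S=156.9503 payoff=0.0000 vs cont=0.0000 → 0.0000 [wait]  ⇒ S*(4)=-
t_3: node(3,0) S=81.5301 payoff=19.8899 vs cont=21.1029 → 21.1029 [wait]  node(3,1) S=98.3078 payoff=3.1122 vs cont=9.9666 → 9.9666 [wait]  node(3,2) S=118.5380 payoff=0.0000 vs cont=3.0339 → 3.0339 [wait]  node(3,3) S=142.9313 payoff=0.0000 vs cont=0.4342 → 0.4342 [wait]  ⇒ S*(3)=-
t_2: node(2,0) S=89.5268 payoff=11.8932 vs cont=15.6978 → 15.6978 [wait]  node(2,1) S=107.9500 payoff=0.0000 vs cont=6.6059 → 6.6059 [wait]  node(2,2) S=130.1644 payoff=0.0000 vs cont=1.7746 → 1.7746 [wait]  ⇒ S*(2)=-
t_1: node(1,0) S=98.3078 payoff=3.1122 vs cont=11.2869 → 11.2869 [wait]  node(1,1) S=118.5380 payoff=0.0000 vs cont=4.2642 → 4.2642 [wait]  ⇒ S*(1)=-
t_0: node(0,0) S=107.9500 payoff=0.0000 vs cont=7.8810 → 7.8810 [wait]  ⇒ S*(0)=-

price = 7.8810
boundary = - - - - - 67.6158 74.2477 81.5301
tree:
7.8810
11.2869 4.2642
15.6978 6.6059 1.7746
21.1029 9.9666 3.0339 0.4342
27.2876 14.5536 5.0939 0.8418 0.0000
33.8042 20.4002 8.3477 1.6321 0.0000 0.0000
39.8437 27.1723 13.2216 3.1642 0.0000 0.0000 0.0000
45.3438 33.8042 19.8899 6.1345 0.0000 0.0000 0.0000 0.0000
50.3526 39.8437 27.1723 11.8932 0.0000 0.0000 0.0000 0.0000 0.0000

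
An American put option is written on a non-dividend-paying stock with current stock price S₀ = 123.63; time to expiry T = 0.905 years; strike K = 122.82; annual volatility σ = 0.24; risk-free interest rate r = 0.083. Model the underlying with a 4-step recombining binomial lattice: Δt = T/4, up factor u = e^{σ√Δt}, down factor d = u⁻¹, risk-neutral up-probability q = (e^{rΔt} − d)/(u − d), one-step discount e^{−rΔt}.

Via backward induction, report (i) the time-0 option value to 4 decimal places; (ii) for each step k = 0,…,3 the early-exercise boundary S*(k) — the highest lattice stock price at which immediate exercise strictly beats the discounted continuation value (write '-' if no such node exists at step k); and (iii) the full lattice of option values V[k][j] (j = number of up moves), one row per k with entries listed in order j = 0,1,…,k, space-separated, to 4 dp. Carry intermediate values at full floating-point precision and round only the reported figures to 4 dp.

price = 7.2800
boundary = - - 98.3938 110.2924
tree:
7.2800
13.6641 2.3964
24.4262 5.4792 0.0000
35.0412 12.5276 0.0000 0.0000
44.5110 24.4262 0.0000 0.0000 0.0000

Δt=0.22625, u=1.12093, d=0.89212, q=0.55434, disc=e^(-rΔt)=0.98140
k=4 terminal: V=max(K-S,0) → 44.5110 24.4262 0.0000 0.0000 0.0000
k=3: j=0 S=87.7788 intr=35.0412 cont=32.7563 V=35.0412[EX]; j=1 S=110.2924 intr=12.5276 cont=10.6833 V=12.5276[EX]; j=2 S=138.5804 intr=0.0000 cont=0.0000 V=0.0000[hold]; j=3 S=174.1238 intr=0.0000 cont=0.0000 V=0.0000[hold]  S*(3)=110.2924
k=2: j=0 S=98.3938 intr=24.4262 cont=22.1413 V=24.4262[EX]; j=1 S=123.6300 intr=0.0000 cont=5.4792 V=5.4792[hold]; j=2 S=155.3388 intr=0.0000 cont=0.0000 V=0.0000[hold]  S*(2)=98.3938
k=1: j=0 S=110.2924 intr=12.5276 cont=13.6641 V=13.6641[hold]; j=1 S=138.5804 intr=0.0000 cont=2.3964 V=2.3964[hold]  S*(1)=-
k=0: j=0 S=123.6300 intr=0.0000 cont=7.2800 V=7.2800[hold]  S*(0)=-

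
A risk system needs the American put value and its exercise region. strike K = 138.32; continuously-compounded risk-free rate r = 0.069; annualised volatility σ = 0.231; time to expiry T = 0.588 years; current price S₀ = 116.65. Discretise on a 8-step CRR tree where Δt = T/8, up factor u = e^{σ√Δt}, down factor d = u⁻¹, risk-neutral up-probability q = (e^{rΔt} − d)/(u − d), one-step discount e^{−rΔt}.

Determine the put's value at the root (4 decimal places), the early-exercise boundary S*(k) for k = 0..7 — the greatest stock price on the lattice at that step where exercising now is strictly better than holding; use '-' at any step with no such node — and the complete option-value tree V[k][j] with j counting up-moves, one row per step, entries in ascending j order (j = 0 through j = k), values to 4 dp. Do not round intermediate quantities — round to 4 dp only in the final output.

price = 21.6929
boundary = - 109.5687 116.6500 109.5687 116.6500 109.5687 116.6500 124.1889
tree:
21.6929
28.7513 15.5147
35.4027 21.6700 10.0940
41.6503 28.7513 15.0769 5.6819
47.5187 35.4027 21.6700 9.2556 2.5025
53.0308 41.6503 28.7513 14.5185 4.5820 0.6447
58.2084 47.5187 35.4027 21.6700 8.1866 1.3640 0.0000
63.0716 53.0308 41.6503 28.7513 14.1311 2.8857 0.0000 0.0000
67.6396 58.2084 47.5187 35.4027 21.6700 6.1049 0.0000 0.0000 0.0000

params: Δt=0.07350 u=1.06463 d=0.93929 q=0.52492 e^(-rΔt)=0.99494
t_8 payoffs: 67.6396 58.2084 47.5187 35.4027 21.6700 6.1049 0.0000 0.0000 0.0000
t_7: node(7,0) S=75.2484 payoff=63.0716 vs cont=62.3719 → 63.0716 [stop]  node(7,1) S=85.2892 payoff=53.0308 vs cont=52.3311 → 53.0308 [stop]  node(7,2) S=96.6697 payoff=41.6503 vs cont=40.9506 → 41.6503 [stop]  node(7,3) S=109.5687 payoff=28.7513 vs cont=28.0516 → 28.7513 [stop]  node(7,4) S=124.1889 payoff=14.1311 vs cont=13.4313 → 14.1311 [stop]  node(7,5) S=140.7600 payoff=0.0000 vs cont=2.8857 → 2.8857 [wait]  node(7,6) S=159.5422 payoff=0.0000 vs cont=0.0000 → 0.0000 [wait]  node(7,7) S=180.8307 payoff=0.0000 vs cont=0.0000 → 0.0000 [wait]  ⇒ S*(7)=124.1889
t_6: node(6,0) S=80.1116 payoff=58.2084 vs cont=57.5086 → 58.2084 [stop]  node(6,1) S=90.8013 payoff=47.5187 vs cont=46.8190 → 47.5187 [stop]  node(6,2) S=102.9173 payoff=35.4027 vs cont=34.7030 → 35.4027 [stop]  node(6,3) S=116.6500 payoff=21.6700 vs cont=20.9703 → 21.6700 [stop]  node(6,4) S=132.2151 payoff=6.1049 vs cont=8.1866 → 8.1866 [wait]  node(6,5) S=149.8572 payoff=0.0000 vs cont=1.3640 → 1.3640 [wait]  node(6,6) S=169.8533 payoff=0.0000 vs cont=0.0000 → 0.0000 [wait]  ⇒ S*(6)=116.6500
t_5: node(5,0) S=85.2892 payoff=53.0308 vs cont=52.3311 → 53.0308 [stop]  node(5,1) S=96.6697 payoff=41.6503 vs cont=40.9506 → 41.6503 [stop]  node(5,2) S=109.5687 payoff=28.7513 vs cont=28.0516 → 28.7513 [stop]  node(5,3) S=124.1889 payoff=14.1311 vs cont=14.5185 → 14.5185 [wait]  node(5,4) S=140.7600 payoff=0.0000 vs cont=4.5820 → 4.5820 [wait]  node(5,5) S=159.5422 payoff=0.0000 vs cont=0.6447 → 0.6447 [wait]  ⇒ S*(5)=109.5687
t_4: node(4,0) S=90.8013 payoff=47.5187 vs cont=46.8190 → 47.5187 [stop]  node(4,1) S=102.9173 payoff=35.4027 vs cont=34.7030 → 35.4027 [stop]  node(4,2) S=116.6500 payoff=21.6700 vs cont=21.1726 → 21.6700 [stop]  node(4,3) S=132.2151 payoff=6.1049 vs cont=9.2556 → 9.2556 [wait]  node(4,4) S=149.8572 payoff=0.0000 vs cont=2.5025 → 2.5025 [wait]  ⇒ S*(4)=116.6500
t_3: node(3,0) S=96.6697 payoff=41.6503 vs cont=40.9506 → 41.6503 [stop]  node(3,1) S=109.5687 payoff=28.7513 vs cont=28.0516 → 28.7513 [stop]  node(3,2) S=124.1889 payoff=14.1311 vs cont=15.0769 → 15.0769 [wait]  node(3,3) S=140.7600 payoff=0.0000 vs cont=5.6819 → 5.6819 [wait]  ⇒ S*(3)=109.5687
t_2: node(2,0) S=102.9173 payoff=35.4027 vs cont=34.7030 → 35.4027 [stop]  node(2,1) S=116.6500 payoff=21.6700 vs cont=21.4642 → 21.6700 [stop]  node(2,2) S=132.2151 payoff=6.1049 vs cont=10.0940 → 10.0940 [wait]  ⇒ S*(2)=116.6500
t_1: node(1,0) S=109.5687 payoff=28.7513 vs cont=28.0516 → 28.7513 [stop]  node(1,1) S=124.1889 payoff=14.1311 vs cont=15.5147 → 15.5147 [wait]  ⇒ S*(1)=109.5687
t_0: node(0,0) S=116.6500 payoff=21.6700 vs cont=21.6929 → 21.6929 [wait]  ⇒ S*(0)=-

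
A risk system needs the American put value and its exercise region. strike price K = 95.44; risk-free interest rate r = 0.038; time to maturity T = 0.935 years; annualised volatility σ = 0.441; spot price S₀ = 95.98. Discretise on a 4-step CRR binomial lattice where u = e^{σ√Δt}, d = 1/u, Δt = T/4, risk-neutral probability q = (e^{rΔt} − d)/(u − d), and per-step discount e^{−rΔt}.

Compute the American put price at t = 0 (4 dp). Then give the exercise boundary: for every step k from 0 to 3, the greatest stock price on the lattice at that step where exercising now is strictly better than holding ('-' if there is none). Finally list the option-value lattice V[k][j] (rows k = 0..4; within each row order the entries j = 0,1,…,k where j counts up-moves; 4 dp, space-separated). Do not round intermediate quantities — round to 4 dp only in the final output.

params: Δt=0.23375 u=1.23765 d=0.80798 q=0.46766 e^(-rΔt)=0.99116
t_4 payoffs: 54.5336 32.7806 0.0000 0.0000 0.0000
t_3: node(3,0) S=50.6277 payoff=44.8123 vs cont=43.9683 → 44.8123 [stop]  node(3,1) S=77.5503 payoff=17.8897 vs cont=17.2960 → 17.8897 [stop]  node(3,2) S=118.7895 payoff=0.0000 vs cont=0.0000 → 0.0000 [wait]  node(3,3) S=181.9587 payoff=0.0000 vs cont=0.0000 → 0.0000 [wait]  ⇒ S*(3)=77.5503
t_2: node(2,0) S=62.6594 payoff=32.7806 vs cont=31.9366 → 32.7806 [stop]  node(2,1) S=95.9800 payoff=0.0000 vs cont=9.4391 → 9.4391 [wait]  node(2,2) S=147.0197 payoff=0.0000 vs cont=0.0000 → 0.0000 [wait]  ⇒ S*(2)=62.6594
t_1: node(1,0) S=77.5503 payoff=17.8897 vs cont=21.6713 → 21.6713 [wait]  node(1,1) S=118.7895 payoff=0.0000 vs cont=4.9804 → 4.9804 [wait]  ⇒ S*(1)=-
t_0: node(0,0) S=95.9800 payoff=0.0000 vs cont=13.7430 → 13.7430 [wait]  ⇒ S*(0)=-

price = 13.7430
boundary = - - 62.6594 77.5503
tree:
13.7430
21.6713 4.9804
32.7806 9.4391 0.0000
44.8123 17.8897 0.0000 0.0000
54.5336 32.7806 0.0000 0.0000 0.0000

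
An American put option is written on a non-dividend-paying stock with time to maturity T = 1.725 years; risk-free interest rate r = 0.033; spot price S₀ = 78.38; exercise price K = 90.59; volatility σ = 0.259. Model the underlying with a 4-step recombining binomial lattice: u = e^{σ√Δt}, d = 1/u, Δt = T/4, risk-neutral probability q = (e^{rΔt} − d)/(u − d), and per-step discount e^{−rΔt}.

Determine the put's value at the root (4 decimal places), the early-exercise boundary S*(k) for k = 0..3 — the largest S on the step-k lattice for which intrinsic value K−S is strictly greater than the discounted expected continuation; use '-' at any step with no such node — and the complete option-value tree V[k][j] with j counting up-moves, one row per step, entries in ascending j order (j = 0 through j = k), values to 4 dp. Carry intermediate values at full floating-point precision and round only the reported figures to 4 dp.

Δt=0.43125  u=1.18540  d=0.84359  q=0.49951  discount=0.98587
step 4 (expiry): payoffs max(K−S,0) = 50.8948 34.8109 12.2100 0.0000 0.0000
step 3: (k=3,j=0): S=47.0549, (K−S)⁺=43.5351, hold=42.2550 ⇒ V=43.5351 exercise | (k=3,j=1): S=66.1209, (K−S)⁺=24.4691, hold=23.1890 ⇒ V=24.4691 exercise | (k=3,j=2): S=92.9120, (K−S)⁺=0.0000, hold=6.0246 ⇒ V=6.0246 continue | (k=3,j=3): S=130.5586, (K−S)⁺=0.0000, hold=0.0000 ⇒ V=0.0000 continue  boundary S*=66.1209
step 2: (k=2,j=0): S=55.7791, (K−S)⁺=34.8109, hold=33.5308 ⇒ V=34.8109 exercise | (k=2,j=1): S=78.3800, (K−S)⁺=12.2100, hold=15.0403 ⇒ V=15.0403 continue | (k=2,j=2): S=110.1384, (K−S)⁺=0.0000, hold=2.9726 ⇒ V=2.9726 continue  boundary S*=55.7791
step 1: (k=1,j=0): S=66.1209, (K−S)⁺=24.4691, hold=24.5828 ⇒ V=24.5828 continue | (k=1,j=1): S=92.9120, (K−S)⁺=0.0000, hold=8.8850 ⇒ V=8.8850 continue  boundary S*=-
step 0: (k=0,j=0): S=78.3800, (K−S)⁺=12.2100, hold=16.5050 ⇒ V=16.5050 continue  boundary S*=-

price = 16.5050
boundary = - - 55.7791 66.1209
tree:
16.5050
24.5828 8.8850
34.8109 15.0403 2.9726
43.5351 24.4691 6.0246 0.0000
50.8948 34.8109 12.2100 0.0000 0.0000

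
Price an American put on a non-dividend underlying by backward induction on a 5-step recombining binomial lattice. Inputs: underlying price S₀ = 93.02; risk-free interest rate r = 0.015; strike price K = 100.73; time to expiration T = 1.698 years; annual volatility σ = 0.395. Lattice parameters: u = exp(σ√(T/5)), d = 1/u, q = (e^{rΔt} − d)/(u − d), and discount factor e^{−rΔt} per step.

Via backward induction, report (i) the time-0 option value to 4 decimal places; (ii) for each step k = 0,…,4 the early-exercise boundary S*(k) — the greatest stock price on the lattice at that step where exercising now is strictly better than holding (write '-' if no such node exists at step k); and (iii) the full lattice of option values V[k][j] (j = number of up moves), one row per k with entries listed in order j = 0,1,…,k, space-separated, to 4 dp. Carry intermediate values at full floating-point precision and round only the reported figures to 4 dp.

params: Δt=0.33960 u=1.25884 d=0.79438 q=0.45370 e^(-rΔt)=0.99492
t_5 payoffs: 71.3040 54.0996 26.8363 0.0000 0.0000 0.0000
t_4: node(4,0) S=37.0425 payoff=63.6875 vs cont=63.1757 → 63.6875 [stop]  node(4,1) S=58.7000 payoff=42.0300 vs cont=41.5181 → 42.0300 [stop]  node(4,2) S=93.0200 payoff=7.7100 vs cont=14.5861 → 14.5861 [wait]  node(4,3) S=147.4057 payoff=0.0000 vs cont=0.0000 → 0.0000 [wait]  node(4,4) S=233.5889 payoff=0.0000 vs cont=0.0000 → 0.0000 [wait]  ⇒ S*(4)=58.7000
t_3: node(3,0) S=46.6304 payoff=54.0996 vs cont=53.5878 → 54.0996 [stop]  node(3,1) S=73.8937 payoff=26.8363 vs cont=29.4284 → 29.4284 [wait]  node(3,2) S=117.0969 payoff=0.0000 vs cont=7.9279 → 7.9279 [wait]  node(3,3) S=185.5595 payoff=0.0000 vs cont=0.0000 → 0.0000 [wait]  ⇒ S*(3)=46.6304
t_2: node(2,0) S=58.7000 payoff=42.0300 vs cont=42.6882 → 42.6882 [wait]  node(2,1) S=93.0200 payoff=7.7100 vs cont=19.5736 → 19.5736 [wait]  node(2,2) S=147.4057 payoff=0.0000 vs cont=4.3090 → 4.3090 [wait]  ⇒ S*(2)=-
t_1: node(1,0) S=73.8937 payoff=26.8363 vs cont=32.0374 → 32.0374 [wait]  node(1,1) S=117.0969 payoff=0.0000 vs cont=12.5838 → 12.5838 [wait]  ⇒ S*(1)=-
t_0: node(0,0) S=93.0200 payoff=7.7100 vs cont=23.0933 → 23.0933 [wait]  ⇒ S*(0)=-

price = 23.0933
boundary = - - - 46.6304 58.7000
tree:
23.0933
32.0374 12.5838
42.6882 19.5736 4.3090
54.0996 29.4284 7.9279 0.0000
63.6875 42.0300 14.5861 0.0000 0.0000
71.3040 54.0996 26.8363 0.0000 0.0000 0.0000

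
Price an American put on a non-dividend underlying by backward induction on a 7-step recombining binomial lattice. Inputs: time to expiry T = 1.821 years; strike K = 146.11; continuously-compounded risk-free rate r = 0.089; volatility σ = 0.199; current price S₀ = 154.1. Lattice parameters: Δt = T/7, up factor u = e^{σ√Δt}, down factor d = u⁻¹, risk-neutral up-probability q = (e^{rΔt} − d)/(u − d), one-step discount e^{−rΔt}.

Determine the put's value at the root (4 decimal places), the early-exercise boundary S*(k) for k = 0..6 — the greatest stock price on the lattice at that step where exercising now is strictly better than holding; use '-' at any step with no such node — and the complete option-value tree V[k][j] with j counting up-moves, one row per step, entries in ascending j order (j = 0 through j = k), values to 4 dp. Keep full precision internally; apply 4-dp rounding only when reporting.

Δt=0.26014  u=1.10683  d=0.90348  q=0.58983  discount=0.97711
step 7 (expiry): payoffs max(K−S,0) = 70.3846 53.3412 32.4619 6.8833 0.0000 0.0000 0.0000 0.0000
step 6: (k=6,j=0): S=83.8150, (K−S)⁺=62.2950, hold=58.9511 ⇒ V=62.2950 exercise | (k=6,j=1): S=102.6791, (K−S)⁺=43.4309, hold=40.0869 ⇒ V=43.4309 exercise | (k=6,j=2): S=125.7889, (K−S)⁺=20.3211, hold=16.9771 ⇒ V=20.3211 exercise | (k=6,j=3): S=154.1000, (K−S)⁺=0.0000, hold=2.7587 ⇒ V=2.7587 continue | (k=6,j=4): S=188.7830, (K−S)⁺=0.0000, hold=0.0000 ⇒ V=0.0000 continue | (k=6,j=5): S=231.2722, (K−S)⁺=0.0000, hold=0.0000 ⇒ V=0.0000 continue | (k=6,j=6): S=283.3242, (K−S)⁺=0.0000, hold=0.0000 ⇒ V=0.0000 continue  boundary S*=125.7889
step 5: (k=5,j=0): S=92.7688, (K−S)⁺=53.3412, hold=49.9973 ⇒ V=53.3412 exercise | (k=5,j=1): S=113.6481, (K−S)⁺=32.4619, hold=29.1179 ⇒ V=32.4619 exercise | (k=5,j=2): S=139.2267, (K−S)⁺=6.8833, hold=9.7342 ⇒ V=9.7342 continue | (k=5,j=3): S=170.5622, (K−S)⁺=0.0000, hold=1.1056 ⇒ V=1.1056 continue | (k=5,j=4): S=208.9504, (K−S)⁺=0.0000, hold=0.0000 ⇒ V=0.0000 continue | (k=5,j=5): S=255.9785, (K−S)⁺=0.0000, hold=0.0000 ⇒ V=0.0000 continue  boundary S*=113.6481
step 4: (k=4,j=0): S=102.6791, (K−S)⁺=43.4309, hold=40.0869 ⇒ V=43.4309 exercise | (k=4,j=1): S=125.7889, (K−S)⁺=20.3211, hold=18.6202 ⇒ V=20.3211 exercise | (k=4,j=2): S=154.1000, (K−S)⁺=0.0000, hold=4.5385 ⇒ V=4.5385 continue | (k=4,j=3): S=188.7830, (K−S)⁺=0.0000, hold=0.4431 ⇒ V=0.4431 continue | (k=4,j=4): S=231.2722, (K−S)⁺=0.0000, hold=0.0000 ⇒ V=0.0000 continue  boundary S*=125.7889
step 3: (k=3,j=0): S=113.6481, (K−S)⁺=32.4619, hold=29.1179 ⇒ V=32.4619 exercise | (k=3,j=1): S=139.2267, (K−S)⁺=6.8833, hold=10.7599 ⇒ V=10.7599 continue | (k=3,j=2): S=170.5622, (K−S)⁺=0.0000, hold=2.0743 ⇒ V=2.0743 continue | (k=3,j=3): S=208.9504, (K−S)⁺=0.0000, hold=0.1776 ⇒ V=0.1776 continue  boundary S*=113.6481
step 2: (k=2,j=0): S=125.7889, (K−S)⁺=20.3211, hold=19.2114 ⇒ V=20.3211 exercise | (k=2,j=1): S=154.1000, (K−S)⁺=0.0000, hold=5.5078 ⇒ V=5.5078 continue | (k=2,j=2): S=188.7830, (K−S)⁺=0.0000, hold=0.9337 ⇒ V=0.9337 continue  boundary S*=125.7889
step 1: (k=1,j=0): S=139.2267, (K−S)⁺=6.8833, hold=11.3186 ⇒ V=11.3186 continue | (k=1,j=1): S=170.5622, (K−S)⁺=0.0000, hold=2.7455 ⇒ V=2.7455 continue  boundary S*=-
step 0: (k=0,j=0): S=154.1000, (K−S)⁺=0.0000, hold=6.1186 ⇒ V=6.1186 continue  boundary S*=-

price = 6.1186
boundary = - - 125.7889 113.6481 125.7889 113.6481 125.7889
tree:
6.1186
11.3186 2.7455
20.3211 5.5078 0.9337
32.4619 10.7599 2.0743 0.1776
43.4309 20.3211 4.5385 0.4431 0.0000
53.3412 32.4619 9.7342 1.1056 0.0000 0.0000
62.2950 43.4309 20.3211 2.7587 0.0000 0.0000 0.0000
70.3846 53.3412 32.4619 6.8833 0.0000 0.0000 0.0000 0.0000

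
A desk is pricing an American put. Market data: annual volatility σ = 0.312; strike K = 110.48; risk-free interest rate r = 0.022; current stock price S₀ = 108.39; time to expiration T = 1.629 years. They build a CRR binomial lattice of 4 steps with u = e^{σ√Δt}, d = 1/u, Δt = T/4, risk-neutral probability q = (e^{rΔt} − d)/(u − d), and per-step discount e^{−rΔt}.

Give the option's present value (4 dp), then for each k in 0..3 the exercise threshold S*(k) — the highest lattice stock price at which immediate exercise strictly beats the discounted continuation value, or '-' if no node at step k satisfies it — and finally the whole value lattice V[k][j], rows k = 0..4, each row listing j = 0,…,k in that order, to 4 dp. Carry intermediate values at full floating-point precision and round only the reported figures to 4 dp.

price = 16.2059
boundary = - - 72.7860 88.8216
tree:
16.2059
25.2361 6.4467
37.6940 11.8274 0.5705
50.8346 21.6584 1.0919 0.0000
61.6028 37.6940 2.0900 0.0000 0.0000

Δt=0.40725, u=1.22031, d=0.81946, q=0.47284, disc=e^(-rΔt)=0.99108
k=4 terminal: V=max(K-S,0) → 61.6028 37.6940 2.0900 0.0000 0.0000
k=3: j=0 S=59.6454 intr=50.8346 cont=49.8492 V=50.8346[EX]; j=1 S=88.8216 intr=21.6584 cont=20.6730 V=21.6584[EX]; j=2 S=132.2696 intr=0.0000 cont=1.0919 V=1.0919[hold]; j=3 S=196.9707 intr=0.0000 cont=0.0000 V=0.0000[hold]  S*(3)=88.8216
k=2: j=0 S=72.7860 intr=37.6940 cont=36.7086 V=37.6940[EX]; j=1 S=108.3900 intr=2.0900 cont=11.8274 V=11.8274[hold]; j=2 S=161.4101 intr=0.0000 cont=0.5705 V=0.5705[hold]  S*(2)=72.7860
k=1: j=0 S=88.8216 intr=21.6584 cont=25.2361 V=25.2361[hold]; j=1 S=132.2696 intr=0.0000 cont=6.4467 V=6.4467[hold]  S*(1)=-
k=0: j=0 S=108.3900 intr=2.0900 cont=16.2059 V=16.2059[hold]  S*(0)=-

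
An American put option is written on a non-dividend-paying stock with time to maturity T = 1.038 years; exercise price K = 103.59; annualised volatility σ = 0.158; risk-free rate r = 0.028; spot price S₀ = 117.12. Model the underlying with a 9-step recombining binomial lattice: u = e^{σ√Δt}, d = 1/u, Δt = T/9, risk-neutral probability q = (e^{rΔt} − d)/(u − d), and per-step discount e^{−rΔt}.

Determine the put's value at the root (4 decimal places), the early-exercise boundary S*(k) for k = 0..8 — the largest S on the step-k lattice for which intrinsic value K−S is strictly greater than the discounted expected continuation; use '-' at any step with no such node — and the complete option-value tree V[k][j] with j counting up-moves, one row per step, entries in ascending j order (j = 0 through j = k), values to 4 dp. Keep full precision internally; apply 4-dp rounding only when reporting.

price = 1.7831
boundary = - - - - - 89.5600 84.8811 89.5600 94.4969
tree:
1.7831
2.8495 0.7969
4.4479 1.3724 0.2636
6.7536 2.3193 0.4954 0.0485
9.9245 3.8302 0.9206 0.1008 0.0000
14.0300 6.1468 1.6874 0.2092 0.0000 0.0000
18.7089 9.5111 3.0386 0.4342 0.0000 0.0000 0.0000
23.1434 14.0300 5.3441 0.9013 0.0000 0.0000 0.0000 0.0000
27.3463 18.7089 9.0931 1.8711 0.0000 0.0000 0.0000 0.0000 0.0000
31.3295 23.1434 14.0300 3.8841 0.0000 0.0000 0.0000 0.0000 0.0000 0.0000

params: Δt=0.11533 u=1.05512 d=0.94776 q=0.51671 e^(-rΔt)=0.99678
t_9 payoffs: 31.3295 23.1434 14.0300 3.8841 0.0000 0.0000 0.0000 0.0000 0.0000 0.0000
t_8: node(8,0) S=76.2437 payoff=27.3463 vs cont=27.0123 → 27.3463 [stop]  node(8,1) S=84.8811 payoff=18.7089 vs cont=18.3749 → 18.7089 [stop]  node(8,2) S=94.4969 payoff=9.0931 vs cont=8.7591 → 9.0931 [stop]  node(8,3) S=105.2021 payoff=0.0000 vs cont=1.8711 → 1.8711 [wait]  node(8,4) S=117.1200 payoff=0.0000 vs cont=0.0000 → 0.0000 [wait]  node(8,5) S=130.3881 payoff=0.0000 vs cont=0.0000 → 0.0000 [wait]  node(8,6) S=145.1592 payoff=0.0000 vs cont=0.0000 → 0.0000 [wait]  node(8,7) S=161.6037 payoff=0.0000 vs cont=0.0000 → 0.0000 [wait]  node(8,8) S=179.9111 payoff=0.0000 vs cont=0.0000 → 0.0000 [wait]  ⇒ S*(8)=94.4969
t_7: node(7,0) S=80.4466 payoff=23.1434 vs cont=22.8095 → 23.1434 [stop]  node(7,1) S=89.5600 payoff=14.0300 vs cont=13.6960 → 14.0300 [stop]  node(7,2) S=99.7059 payoff=3.8841 vs cont=5.3441 → 5.3441 [wait]  node(7,3) S=111.0012 payoff=0.0000 vs cont=0.9013 → 0.9013 [wait]  node(7,4) S=123.5761 payoff=0.0000 vs cont=0.0000 → 0.0000 [wait]  node(7,5) S=137.5755 payoff=0.0000 vs cont=0.0000 → 0.0000 [wait]  node(7,6) S=153.1609 payoff=0.0000 vs cont=0.0000 → 0.0000 [wait]  node(7,7) S=170.5119 payoff=0.0000 vs cont=0.0000 → 0.0000 [wait]  ⇒ S*(7)=89.5600
t_6: node(6,0) S=84.8811 payoff=18.7089 vs cont=18.3749 → 18.7089 [stop]  node(6,1) S=94.4969 payoff=9.0931 vs cont=9.5111 → 9.5111 [wait]  node(6,2) S=105.2021 payoff=0.0000 vs cont=3.0386 → 3.0386 [wait]  node(6,3) S=117.1200 payoff=0.0000 vs cont=0.4342 → 0.4342 [wait]  node(6,4) S=130.3881 payoff=0.0000 vs cont=0.0000 → 0.0000 [wait]  node(6,5) S=145.1592 payoff=0.0000 vs cont=0.0000 → 0.0000 [wait]  node(6,6) S=161.6037 payoff=0.0000 vs cont=0.0000 → 0.0000 [wait]  ⇒ S*(6)=84.8811
t_5: node(5,0) S=89.5600 payoff=14.0300 vs cont=13.9113 → 14.0300 [stop]  node(5,1) S=99.7059 payoff=3.8841 vs cont=6.1468 → 6.1468 [wait]  node(5,2) S=111.0012 payoff=0.0000 vs cont=1.6874 → 1.6874 [wait]  node(5,3) S=123.5761 payoff=0.0000 vs cont=0.2092 → 0.2092 [wait]  node(5,4) S=137.5755 payoff=0.0000 vs cont=0.0000 → 0.0000 [wait]  node(5,5) S=153.1609 payoff=0.0000 vs cont=0.0000 → 0.0000 [wait]  ⇒ S*(5)=89.5600
t_4: node(4,0) S=94.4969 payoff=9.0931 vs cont=9.9245 → 9.9245 [wait]  node(4,1) S=105.2021 payoff=0.0000 vs cont=3.8302 → 3.8302 [wait]  node(4,2) S=117.1200 payoff=0.0000 vs cont=0.9206 → 0.9206 [wait]  node(4,3) S=130.3881 payoff=0.0000 vs cont=0.1008 → 0.1008 [wait]  node(4,4) S=145.1592 payoff=0.0000 vs cont=0.0000 → 0.0000 [wait]  ⇒ S*(4)=-
t_3: node(3,0) S=99.7059 payoff=3.8841 vs cont=6.7536 → 6.7536 [wait]  node(3,1) S=111.0012 payoff=0.0000 vs cont=2.3193 → 2.3193 [wait]  node(3,2) S=123.5761 payoff=0.0000 vs cont=0.4954 → 0.4954 [wait]  node(3,3) S=137.5755 payoff=0.0000 vs cont=0.0485 → 0.0485 [wait]  ⇒ S*(3)=-
t_2: node(2,0) S=105.2021 payoff=0.0000 vs cont=4.4479 → 4.4479 [wait]  node(2,1) S=117.1200 payoff=0.0000 vs cont=1.3724 → 1.3724 [wait]  node(2,2) S=130.3881 payoff=0.0000 vs cont=0.2636 → 0.2636 [wait]  ⇒ S*(2)=-
t_1: node(1,0) S=111.0012 payoff=0.0000 vs cont=2.8495 → 2.8495 [wait]  node(1,1) S=123.5761 payoff=0.0000 vs cont=0.7969 → 0.7969 [wait]  ⇒ S*(1)=-
t_0: node(0,0) S=117.1200 payoff=0.0000 vs cont=1.7831 → 1.7831 [wait]  ⇒ S*(0)=-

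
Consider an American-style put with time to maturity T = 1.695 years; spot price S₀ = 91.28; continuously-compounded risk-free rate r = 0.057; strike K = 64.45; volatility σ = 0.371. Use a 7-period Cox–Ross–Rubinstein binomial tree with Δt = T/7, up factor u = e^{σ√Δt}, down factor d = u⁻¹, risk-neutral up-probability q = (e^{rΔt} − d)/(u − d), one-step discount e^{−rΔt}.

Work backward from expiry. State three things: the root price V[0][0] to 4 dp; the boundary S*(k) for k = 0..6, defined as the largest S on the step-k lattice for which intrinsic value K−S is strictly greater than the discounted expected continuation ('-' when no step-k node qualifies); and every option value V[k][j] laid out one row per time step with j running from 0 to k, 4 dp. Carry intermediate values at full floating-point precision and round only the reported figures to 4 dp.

Δt=0.24214  u=1.20029  d=0.83313  q=0.49234  discount=0.98629
step 7 (expiry): payoffs max(K−S,0) = 39.0182 27.8106 11.6640 0.0000 0.0000 0.0000 0.0000 0.0000
step 6: (k=6,j=0): S=30.5255, (K−S)⁺=33.9245, hold=33.0411 ⇒ V=33.9245 exercise | (k=6,j=1): S=43.9778, (K−S)⁺=20.4722, hold=19.5888 ⇒ V=20.4722 exercise | (k=6,j=2): S=63.3584, (K−S)⁺=1.0916, hold=5.8402 ⇒ V=5.8402 continue | (k=6,j=3): S=91.2800, (K−S)⁺=0.0000, hold=0.0000 ⇒ V=0.0000 continue | (k=6,j=4): S=131.5064, (K−S)⁺=0.0000, hold=0.0000 ⇒ V=0.0000 continue | (k=6,j=5): S=189.4601, (K−S)⁺=0.0000, hold=0.0000 ⇒ V=0.0000 continue | (k=6,j=6): S=272.9537, (K−S)⁺=0.0000, hold=0.0000 ⇒ V=0.0000 continue  boundary S*=43.9778
step 5: (k=5,j=0): S=36.6394, (K−S)⁺=27.8106, hold=26.9272 ⇒ V=27.8106 exercise | (k=5,j=1): S=52.7860, (K−S)⁺=11.6640, hold=13.0864 ⇒ V=13.0864 continue | (k=5,j=2): S=76.0484, (K−S)⁺=0.0000, hold=2.9242 ⇒ V=2.9242 continue | (k=5,j=3): S=109.5623, (K−S)⁺=0.0000, hold=0.0000 ⇒ V=0.0000 continue | (k=5,j=4): S=157.8455, (K−S)⁺=0.0000, hold=0.0000 ⇒ V=0.0000 continue | (k=5,j=5): S=227.4068, (K−S)⁺=0.0000, hold=0.0000 ⇒ V=0.0000 continue  boundary S*=36.6394
step 4: (k=4,j=0): S=43.9778, (K−S)⁺=20.4722, hold=20.2795 ⇒ V=20.4722 exercise | (k=4,j=1): S=63.3584, (K−S)⁺=1.0916, hold=7.9724 ⇒ V=7.9724 continue | (k=4,j=2): S=91.2800, (K−S)⁺=0.0000, hold=1.4642 ⇒ V=1.4642 continue | (k=4,j=3): S=131.5064, (K−S)⁺=0.0000, hold=0.0000 ⇒ V=0.0000 continue | (k=4,j=4): S=189.4601, (K−S)⁺=0.0000, hold=0.0000 ⇒ V=0.0000 continue  boundary S*=43.9778
step 3: (k=3,j=0): S=52.7860, (K−S)⁺=11.6640, hold=14.1218 ⇒ V=14.1218 continue | (k=3,j=1): S=76.0484, (K−S)⁺=0.0000, hold=4.7028 ⇒ V=4.7028 continue | (k=3,j=2): S=109.5623, (K−S)⁺=0.0000, hold=0.7331 ⇒ V=0.7331 continue | (k=3,j=3): S=157.8455, (K−S)⁺=0.0000, hold=0.0000 ⇒ V=0.0000 continue  boundary S*=-
step 2: (k=2,j=0): S=63.3584, (K−S)⁺=1.0916, hold=9.3544 ⇒ V=9.3544 continue | (k=2,j=1): S=91.2800, (K−S)⁺=0.0000, hold=2.7107 ⇒ V=2.7107 continue | (k=2,j=2): S=131.5064, (K−S)⁺=0.0000, hold=0.3671 ⇒ V=0.3671 continue  boundary S*=-
step 1: (k=1,j=0): S=76.0484, (K−S)⁺=0.0000, hold=6.0001 ⇒ V=6.0001 continue | (k=1,j=1): S=109.5623, (K−S)⁺=0.0000, hold=1.5355 ⇒ V=1.5355 continue  boundary S*=-
step 0: (k=0,j=0): S=91.2800, (K−S)⁺=0.0000, hold=3.7499 ⇒ V=3.7499 continue  boundary S*=-

price = 3.7499
boundary = - - - - 43.9778 36.6394 43.9778
tree:
3.7499
6.0001 1.5355
9.3544 2.7107 0.3671
14.1218 4.7028 0.7331 0.0000
20.4722 7.9724 1.4642 0.0000 0.0000
27.8106 13.0864 2.9242 0.0000 0.0000 0.0000
33.9245 20.4722 5.8402 0.0000 0.0000 0.0000 0.0000
39.0182 27.8106 11.6640 0.0000 0.0000 0.0000 0.0000 0.0000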